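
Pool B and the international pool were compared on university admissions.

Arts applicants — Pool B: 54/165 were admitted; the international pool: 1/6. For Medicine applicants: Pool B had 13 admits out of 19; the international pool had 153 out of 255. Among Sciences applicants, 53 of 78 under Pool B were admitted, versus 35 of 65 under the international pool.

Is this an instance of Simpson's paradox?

Yes

Arts: Pool B 54/165 = 32.7%, the international pool 1/6 = 16.7% → Pool B
Medicine: Pool B 13/19 = 68.4%, the international pool 153/255 = 60.0% → Pool B
Sciences: Pool B 53/78 = 67.9%, the international pool 35/65 = 53.8% → Pool B
Overall: Pool B 120/262 = 45.8%, the international pool 189/326 = 58.0% → the international pool
Pool B wins each department group but the international pool wins overall — the comparison reverses. Pool B's applicants skew toward Arts, which has a lower base rate.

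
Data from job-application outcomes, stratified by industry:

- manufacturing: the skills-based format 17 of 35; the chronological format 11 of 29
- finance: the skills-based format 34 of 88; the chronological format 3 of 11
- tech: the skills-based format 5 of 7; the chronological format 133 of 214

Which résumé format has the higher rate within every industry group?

the skills-based format

Manufacturing: the skills-based format 17/35 = 48.6%, the chronological format 11/29 = 37.9% → the skills-based format
Finance: the skills-based format 34/88 = 38.6%, the chronological format 3/11 = 27.3% → the skills-based format
Tech: the skills-based format 5/7 = 71.4%, the chronological format 133/214 = 62.1% → the skills-based format
The skills-based format has the higher rate in all 3 groups.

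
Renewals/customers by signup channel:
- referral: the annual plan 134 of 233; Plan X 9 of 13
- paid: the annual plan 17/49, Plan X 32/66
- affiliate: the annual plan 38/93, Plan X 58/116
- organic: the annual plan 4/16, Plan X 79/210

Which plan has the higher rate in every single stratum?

Referral: the annual plan 134/233 = 57.5%, Plan X 9/13 = 69.2% → Plan X
Paid: the annual plan 17/49 = 34.7%, Plan X 32/66 = 48.5% → Plan X
Affiliate: the annual plan 38/93 = 40.9%, Plan X 58/116 = 50.0% → Plan X
Organic: the annual plan 4/16 = 25.0%, Plan X 79/210 = 37.6% → Plan X
Plan X has the higher rate in all 4 groups.

Plan X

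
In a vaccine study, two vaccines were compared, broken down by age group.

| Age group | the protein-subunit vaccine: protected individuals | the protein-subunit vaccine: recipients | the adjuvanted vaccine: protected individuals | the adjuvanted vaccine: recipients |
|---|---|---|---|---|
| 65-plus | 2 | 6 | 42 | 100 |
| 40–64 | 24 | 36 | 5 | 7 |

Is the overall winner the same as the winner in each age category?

65-plus: the protein-subunit vaccine 2/6 = 33.3%, the adjuvanted vaccine 42/100 = 42.0% → the adjuvanted vaccine
40–64: the protein-subunit vaccine 24/36 = 66.7%, the adjuvanted vaccine 5/7 = 71.4% → the adjuvanted vaccine
Overall: the protein-subunit vaccine 26/42 = 61.9%, the adjuvanted vaccine 47/107 = 43.9% → the protein-subunit vaccine
The adjuvanted vaccine wins each age group but the protein-subunit vaccine wins overall — the comparison reverses. The adjuvanted vaccine's recipients skew toward 65-plus, which has a lower base rate.

No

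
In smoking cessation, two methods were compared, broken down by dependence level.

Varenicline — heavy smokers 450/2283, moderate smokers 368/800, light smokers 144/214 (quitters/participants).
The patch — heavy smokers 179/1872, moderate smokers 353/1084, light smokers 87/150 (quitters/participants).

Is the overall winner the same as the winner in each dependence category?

Heavy smokers: varenicline 450/2283 = 19.7%, the patch 179/1872 = 9.6% → varenicline
Moderate smokers: varenicline 368/800 = 46.0%, the patch 353/1084 = 32.6% → varenicline
Light smokers: varenicline 144/214 = 67.3%, the patch 87/150 = 58.0% → varenicline
Overall: varenicline 962/3297 = 29.2%, the patch 619/3106 = 19.9% → varenicline
Varenicline wins overall and in every dependence group — no reversal.

Yes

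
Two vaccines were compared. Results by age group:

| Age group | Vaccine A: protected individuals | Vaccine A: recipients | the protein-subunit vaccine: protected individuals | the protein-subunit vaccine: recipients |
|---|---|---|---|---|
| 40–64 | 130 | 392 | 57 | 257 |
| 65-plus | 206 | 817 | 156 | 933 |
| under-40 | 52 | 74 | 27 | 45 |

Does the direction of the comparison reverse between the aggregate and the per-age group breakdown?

No

40–64: Vaccine A 130/392 = 33.2%, the protein-subunit vaccine 57/257 = 22.2% → Vaccine A
65-plus: Vaccine A 206/817 = 25.2%, the protein-subunit vaccine 156/933 = 16.7% → Vaccine A
Under-40: Vaccine A 52/74 = 70.3%, the protein-subunit vaccine 27/45 = 60.0% → Vaccine A
Overall: Vaccine A 388/1283 = 30.2%, the protein-subunit vaccine 240/1235 = 19.4% → Vaccine A
Vaccine A wins overall and in every age group — no reversal.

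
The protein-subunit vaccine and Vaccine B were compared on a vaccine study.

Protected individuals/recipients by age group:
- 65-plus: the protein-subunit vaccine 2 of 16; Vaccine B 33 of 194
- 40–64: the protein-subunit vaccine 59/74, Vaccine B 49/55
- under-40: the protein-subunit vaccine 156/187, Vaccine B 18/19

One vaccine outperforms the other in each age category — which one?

Vaccine B

65-plus: the protein-subunit vaccine 2/16 = 12.5%, Vaccine B 33/194 = 17.0% → Vaccine B
40–64: the protein-subunit vaccine 59/74 = 79.7%, Vaccine B 49/55 = 89.1% → Vaccine B
Under-40: the protein-subunit vaccine 156/187 = 83.4%, Vaccine B 18/19 = 94.7% → Vaccine B
Vaccine B has the higher rate in all 3 groups.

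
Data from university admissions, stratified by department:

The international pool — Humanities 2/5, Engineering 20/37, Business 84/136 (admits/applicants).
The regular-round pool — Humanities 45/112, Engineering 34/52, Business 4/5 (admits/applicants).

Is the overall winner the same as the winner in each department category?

No

Humanities: the international pool 2/5 = 40.0%, the regular-round pool 45/112 = 40.2% → the regular-round pool
Engineering: the international pool 20/37 = 54.1%, the regular-round pool 34/52 = 65.4% → the regular-round pool
Business: the international pool 84/136 = 61.8%, the regular-round pool 4/5 = 80.0% → the regular-round pool
Overall: the international pool 106/178 = 59.6%, the regular-round pool 83/169 = 49.1% → the international pool
The regular-round pool wins each department group but the international pool wins overall — the comparison reverses. The regular-round pool's applicants skew toward Humanities, which has a lower base rate.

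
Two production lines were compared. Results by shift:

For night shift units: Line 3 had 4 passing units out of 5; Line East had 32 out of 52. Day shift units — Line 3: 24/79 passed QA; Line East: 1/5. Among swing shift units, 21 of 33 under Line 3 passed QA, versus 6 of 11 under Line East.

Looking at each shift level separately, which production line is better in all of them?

Night shift: Line 3 4/5 = 80.0%, Line East 32/52 = 61.5% → Line 3
Day shift: Line 3 24/79 = 30.4%, Line East 1/5 = 20.0% → Line 3
Swing shift: Line 3 21/33 = 63.6%, Line East 6/11 = 54.5% → Line 3
Line 3 has the higher rate in all 3 groups.

Line 3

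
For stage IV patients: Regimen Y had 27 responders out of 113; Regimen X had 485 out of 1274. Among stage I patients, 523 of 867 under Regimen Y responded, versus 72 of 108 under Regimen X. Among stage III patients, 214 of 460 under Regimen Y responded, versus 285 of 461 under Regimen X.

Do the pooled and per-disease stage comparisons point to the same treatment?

No

Stage IV: Regimen Y 27/113 = 23.9%, Regimen X 485/1274 = 38.1% → Regimen X
Stage I: Regimen Y 523/867 = 60.3%, Regimen X 72/108 = 66.7% → Regimen X
Stage III: Regimen Y 214/460 = 46.5%, Regimen X 285/461 = 61.8% → Regimen X
Overall: Regimen Y 764/1440 = 53.1%, Regimen X 842/1843 = 45.7% → Regimen Y
Regimen X wins each disease group but Regimen Y wins overall — the comparison reverses. Regimen X's patients skew toward stage IV, which has a lower base rate.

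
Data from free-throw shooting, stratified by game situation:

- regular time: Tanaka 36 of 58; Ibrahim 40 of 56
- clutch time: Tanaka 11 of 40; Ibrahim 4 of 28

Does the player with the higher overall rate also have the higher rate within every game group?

Regular time: Tanaka 36/58 = 62.1%, Ibrahim 40/56 = 71.4% → Ibrahim
Clutch time: Tanaka 11/40 = 27.5%, Ibrahim 4/28 = 14.3% → Tanaka
Overall: Tanaka 47/98 = 48.0%, Ibrahim 44/84 = 52.4% → Ibrahim
Neither sweeps: Tanaka wins 1 of 2 groups, Ibrahim wins 1. Ibrahim wins overall but not every group — no Simpson reversal.

No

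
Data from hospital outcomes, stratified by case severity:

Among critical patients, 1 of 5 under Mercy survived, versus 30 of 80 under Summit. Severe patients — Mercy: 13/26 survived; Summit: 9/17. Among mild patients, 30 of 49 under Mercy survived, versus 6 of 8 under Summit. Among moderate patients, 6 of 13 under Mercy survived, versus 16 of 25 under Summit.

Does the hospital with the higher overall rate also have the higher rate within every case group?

Critical: Mercy 1/5 = 20.0%, Summit 30/80 = 37.5% → Summit
Severe: Mercy 13/26 = 50.0%, Summit 9/17 = 52.9% → Summit
Mild: Mercy 30/49 = 61.2%, Summit 6/8 = 75.0% → Summit
Moderate: Mercy 6/13 = 46.2%, Summit 16/25 = 64.0% → Summit
Overall: Mercy 50/93 = 53.8%, Summit 61/130 = 46.9% → Mercy
Summit wins each case group but Mercy wins overall — the comparison reverses. Summit's patients skew toward critical, which has a lower base rate.

No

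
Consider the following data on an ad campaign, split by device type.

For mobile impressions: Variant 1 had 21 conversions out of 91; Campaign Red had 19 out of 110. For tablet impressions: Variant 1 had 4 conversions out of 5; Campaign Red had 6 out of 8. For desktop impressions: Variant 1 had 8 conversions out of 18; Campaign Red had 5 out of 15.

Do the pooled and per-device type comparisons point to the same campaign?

Yes

Mobile: Variant 1 21/91 = 23.1%, Campaign Red 19/110 = 17.3% → Variant 1
Tablet: Variant 1 4/5 = 80.0%, Campaign Red 6/8 = 75.0% → Variant 1
Desktop: Variant 1 8/18 = 44.4%, Campaign Red 5/15 = 33.3% → Variant 1
Overall: Variant 1 33/114 = 28.9%, Campaign Red 30/133 = 22.6% → Variant 1
Variant 1 wins overall and in every device group — no reversal.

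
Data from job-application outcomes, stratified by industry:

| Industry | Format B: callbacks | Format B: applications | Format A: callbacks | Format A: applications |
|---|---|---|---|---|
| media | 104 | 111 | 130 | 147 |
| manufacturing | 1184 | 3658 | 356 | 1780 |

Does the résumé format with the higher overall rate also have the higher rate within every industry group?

Yes

Media: Format B 104/111 = 93.7%, Format A 130/147 = 88.4% → Format B
Manufacturing: Format B 1184/3658 = 32.4%, Format A 356/1780 = 20.0% → Format B
Overall: Format B 1288/3769 = 34.2%, Format A 486/1927 = 25.2% → Format B
Format B wins overall and in every industry group — no reversal.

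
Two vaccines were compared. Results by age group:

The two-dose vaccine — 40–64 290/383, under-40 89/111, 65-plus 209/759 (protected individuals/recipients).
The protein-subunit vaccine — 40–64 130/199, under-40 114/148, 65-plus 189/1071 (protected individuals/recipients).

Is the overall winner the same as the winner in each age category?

40–64: the two-dose vaccine 290/383 = 75.7%, the protein-subunit vaccine 130/199 = 65.3% → the two-dose vaccine
Under-40: the two-dose vaccine 89/111 = 80.2%, the protein-subunit vaccine 114/148 = 77.0% → the two-dose vaccine
65-plus: the two-dose vaccine 209/759 = 27.5%, the protein-subunit vaccine 189/1071 = 17.6% → the two-dose vaccine
Overall: the two-dose vaccine 588/1253 = 46.9%, the protein-subunit vaccine 433/1418 = 30.5% → the two-dose vaccine
The two-dose vaccine wins overall and in every age group — no reversal.

Yes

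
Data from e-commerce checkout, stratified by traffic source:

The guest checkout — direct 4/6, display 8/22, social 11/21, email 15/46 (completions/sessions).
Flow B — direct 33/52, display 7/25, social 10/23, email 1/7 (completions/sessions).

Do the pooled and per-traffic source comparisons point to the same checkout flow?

No

Direct: the guest checkout 4/6 = 66.7%, Flow B 33/52 = 63.5% → the guest checkout
Display: the guest checkout 8/22 = 36.4%, Flow B 7/25 = 28.0% → the guest checkout
Social: the guest checkout 11/21 = 52.4%, Flow B 10/23 = 43.5% → the guest checkout
Email: the guest checkout 15/46 = 32.6%, Flow B 1/7 = 14.3% → the guest checkout
Overall: the guest checkout 38/95 = 40.0%, Flow B 51/107 = 47.7% → Flow B
The guest checkout wins each traffic group but Flow B wins overall — the comparison reverses. The guest checkout's sessions skew toward email, which has a lower base rate.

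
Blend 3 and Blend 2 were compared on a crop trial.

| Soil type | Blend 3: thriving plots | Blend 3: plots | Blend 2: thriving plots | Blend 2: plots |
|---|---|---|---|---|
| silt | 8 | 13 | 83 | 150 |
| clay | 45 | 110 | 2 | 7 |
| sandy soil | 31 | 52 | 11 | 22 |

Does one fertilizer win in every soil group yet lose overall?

Silt: Blend 3 8/13 = 61.5%, Blend 2 83/150 = 55.3% → Blend 3
Clay: Blend 3 45/110 = 40.9%, Blend 2 2/7 = 28.6% → Blend 3
Sandy soil: Blend 3 31/52 = 59.6%, Blend 2 11/22 = 50.0% → Blend 3
Overall: Blend 3 84/175 = 48.0%, Blend 2 96/179 = 53.6% → Blend 2
Blend 3 wins each soil group but Blend 2 wins overall — the comparison reverses. Blend 3's plots skew toward clay, which has a lower base rate.

Yes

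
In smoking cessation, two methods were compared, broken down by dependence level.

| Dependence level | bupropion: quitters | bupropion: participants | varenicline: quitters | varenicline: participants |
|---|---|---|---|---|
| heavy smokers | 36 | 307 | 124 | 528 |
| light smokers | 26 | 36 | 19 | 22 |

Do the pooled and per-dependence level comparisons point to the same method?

Yes

Heavy smokers: bupropion 36/307 = 11.7%, varenicline 124/528 = 23.5% → varenicline
Light smokers: bupropion 26/36 = 72.2%, varenicline 19/22 = 86.4% → varenicline
Overall: bupropion 62/343 = 18.1%, varenicline 143/550 = 26.0% → varenicline
Varenicline wins overall and in every dependence group — no reversal.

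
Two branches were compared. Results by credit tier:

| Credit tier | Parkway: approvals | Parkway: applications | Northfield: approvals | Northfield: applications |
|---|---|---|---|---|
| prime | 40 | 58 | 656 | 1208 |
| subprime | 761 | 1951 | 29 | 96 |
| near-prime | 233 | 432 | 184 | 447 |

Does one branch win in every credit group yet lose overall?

Yes

Prime: Parkway 40/58 = 69.0%, Northfield 656/1208 = 54.3% → Parkway
Subprime: Parkway 761/1951 = 39.0%, Northfield 29/96 = 30.2% → Parkway
Near-prime: Parkway 233/432 = 53.9%, Northfield 184/447 = 41.2% → Parkway
Overall: Parkway 1034/2441 = 42.4%, Northfield 869/1751 = 49.6% → Northfield
Parkway wins each credit group but Northfield wins overall — the comparison reverses. Parkway's applications skew toward subprime, which has a lower base rate.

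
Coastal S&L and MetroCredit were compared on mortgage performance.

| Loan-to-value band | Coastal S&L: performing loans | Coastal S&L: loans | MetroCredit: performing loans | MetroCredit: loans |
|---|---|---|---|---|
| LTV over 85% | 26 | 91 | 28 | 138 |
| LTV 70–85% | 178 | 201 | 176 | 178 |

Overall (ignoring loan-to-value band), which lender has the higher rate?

LTV over 85%: Coastal S&L 26/91 = 28.6%, MetroCredit 28/138 = 20.3% → Coastal S&L
LTV 70–85%: Coastal S&L 178/201 = 88.6%, MetroCredit 176/178 = 98.9% → MetroCredit
Overall: Coastal S&L 204/292 = 69.9%, MetroCredit 204/316 = 64.6% → Coastal S&L
(Neither sweeps every loan-to-value group, but Coastal S&L has the higher pooled rate.)

Coastal S&L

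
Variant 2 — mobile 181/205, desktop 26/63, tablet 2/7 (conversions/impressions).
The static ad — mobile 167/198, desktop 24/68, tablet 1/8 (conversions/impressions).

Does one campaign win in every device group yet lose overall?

No

Mobile: Variant 2 181/205 = 88.3%, the static ad 167/198 = 84.3% → Variant 2
Desktop: Variant 2 26/63 = 41.3%, the static ad 24/68 = 35.3% → Variant 2
Tablet: Variant 2 2/7 = 28.6%, the static ad 1/8 = 12.5% → Variant 2
Overall: Variant 2 209/275 = 76.0%, the static ad 192/274 = 70.1% → Variant 2
Variant 2 wins overall and in every device group — no reversal.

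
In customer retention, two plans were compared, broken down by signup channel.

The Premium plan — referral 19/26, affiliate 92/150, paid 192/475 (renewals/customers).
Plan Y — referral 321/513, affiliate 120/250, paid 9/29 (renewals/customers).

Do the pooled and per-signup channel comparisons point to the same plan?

Referral: the Premium plan 19/26 = 73.1%, Plan Y 321/513 = 62.6% → the Premium plan
Affiliate: the Premium plan 92/150 = 61.3%, Plan Y 120/250 = 48.0% → the Premium plan
Paid: the Premium plan 192/475 = 40.4%, Plan Y 9/29 = 31.0% → the Premium plan
Overall: the Premium plan 303/651 = 46.5%, Plan Y 450/792 = 56.8% → Plan Y
The Premium plan wins each signup group but Plan Y wins overall — the comparison reverses. The Premium plan's customers skew toward paid, which has a lower base rate.

No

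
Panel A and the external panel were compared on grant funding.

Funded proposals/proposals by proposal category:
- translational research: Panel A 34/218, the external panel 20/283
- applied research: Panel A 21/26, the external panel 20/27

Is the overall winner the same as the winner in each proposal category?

Yes

Translational research: Panel A 34/218 = 15.6%, the external panel 20/283 = 7.1% → Panel A
Applied research: Panel A 21/26 = 80.8%, the external panel 20/27 = 74.1% → Panel A
Overall: Panel A 55/244 = 22.5%, the external panel 40/310 = 12.9% → Panel A
Panel A wins overall and in every proposal group — no reversal.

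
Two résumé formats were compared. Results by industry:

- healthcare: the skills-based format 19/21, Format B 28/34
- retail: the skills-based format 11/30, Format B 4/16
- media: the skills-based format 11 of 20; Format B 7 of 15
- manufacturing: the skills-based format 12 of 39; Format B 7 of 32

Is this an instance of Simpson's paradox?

No

Healthcare: the skills-based format 19/21 = 90.5%, Format B 28/34 = 82.4% → the skills-based format
Retail: the skills-based format 11/30 = 36.7%, Format B 4/16 = 25.0% → the skills-based format
Media: the skills-based format 11/20 = 55.0%, Format B 7/15 = 46.7% → the skills-based format
Manufacturing: the skills-based format 12/39 = 30.8%, Format B 7/32 = 21.9% → the skills-based format
Overall: the skills-based format 53/110 = 48.2%, Format B 46/97 = 47.4% → the skills-based format
The skills-based format wins overall and in every industry group — no reversal.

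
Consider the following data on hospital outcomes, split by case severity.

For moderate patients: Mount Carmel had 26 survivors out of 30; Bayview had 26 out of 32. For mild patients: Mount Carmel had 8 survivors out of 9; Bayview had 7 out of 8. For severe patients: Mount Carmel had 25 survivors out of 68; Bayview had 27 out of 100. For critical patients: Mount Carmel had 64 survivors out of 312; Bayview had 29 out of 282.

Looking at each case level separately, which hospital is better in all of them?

Mount Carmel

Moderate: Mount Carmel 26/30 = 86.7%, Bayview 26/32 = 81.2% → Mount Carmel
Mild: Mount Carmel 8/9 = 88.9%, Bayview 7/8 = 87.5% → Mount Carmel
Severe: Mount Carmel 25/68 = 36.8%, Bayview 27/100 = 27.0% → Mount Carmel
Critical: Mount Carmel 64/312 = 20.5%, Bayview 29/282 = 10.3% → Mount Carmel
Mount Carmel has the higher rate in all 4 groups.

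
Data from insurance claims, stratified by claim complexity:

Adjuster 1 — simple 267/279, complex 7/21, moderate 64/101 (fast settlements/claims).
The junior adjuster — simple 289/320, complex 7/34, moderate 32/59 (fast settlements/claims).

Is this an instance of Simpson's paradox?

No

Simple: Adjuster 1 267/279 = 95.7%, the junior adjuster 289/320 = 90.3% → Adjuster 1
Complex: Adjuster 1 7/21 = 33.3%, the junior adjuster 7/34 = 20.6% → Adjuster 1
Moderate: Adjuster 1 64/101 = 63.4%, the junior adjuster 32/59 = 54.2% → Adjuster 1
Overall: Adjuster 1 338/401 = 84.3%, the junior adjuster 328/413 = 79.4% → Adjuster 1
Adjuster 1 wins overall and in every claim group — no reversal.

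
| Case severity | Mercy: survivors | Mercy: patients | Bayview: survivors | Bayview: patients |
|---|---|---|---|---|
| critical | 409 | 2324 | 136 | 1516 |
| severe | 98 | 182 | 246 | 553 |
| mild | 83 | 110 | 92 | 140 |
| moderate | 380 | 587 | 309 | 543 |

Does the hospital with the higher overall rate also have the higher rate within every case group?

Yes

Critical: Mercy 409/2324 = 17.6%, Bayview 136/1516 = 9.0% → Mercy
Severe: Mercy 98/182 = 53.8%, Bayview 246/553 = 44.5% → Mercy
Mild: Mercy 83/110 = 75.5%, Bayview 92/140 = 65.7% → Mercy
Moderate: Mercy 380/587 = 64.7%, Bayview 309/543 = 56.9% → Mercy
Overall: Mercy 970/3203 = 30.3%, Bayview 783/2752 = 28.5% → Mercy
Mercy wins overall and in every case group — no reversal.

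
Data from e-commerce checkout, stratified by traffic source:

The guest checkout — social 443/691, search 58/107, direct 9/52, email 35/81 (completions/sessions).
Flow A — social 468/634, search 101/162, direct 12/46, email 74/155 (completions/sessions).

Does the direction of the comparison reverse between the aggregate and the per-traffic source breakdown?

Social: the guest checkout 443/691 = 64.1%, Flow A 468/634 = 73.8% → Flow A
Search: the guest checkout 58/107 = 54.2%, Flow A 101/162 = 62.3% → Flow A
Direct: the guest checkout 9/52 = 17.3%, Flow A 12/46 = 26.1% → Flow A
Email: the guest checkout 35/81 = 43.2%, Flow A 74/155 = 47.7% → Flow A
Overall: the guest checkout 545/931 = 58.5%, Flow A 655/997 = 65.7% → Flow A
Flow A wins overall and in every traffic group — no reversal.

No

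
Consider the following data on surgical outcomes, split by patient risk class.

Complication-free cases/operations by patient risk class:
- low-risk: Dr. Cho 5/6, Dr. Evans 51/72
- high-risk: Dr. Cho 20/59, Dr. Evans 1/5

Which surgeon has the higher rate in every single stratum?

Dr. Cho

Low-risk: Dr. Cho 5/6 = 83.3%, Dr. Evans 51/72 = 70.8% → Dr. Cho
High-risk: Dr. Cho 20/59 = 33.9%, Dr. Evans 1/5 = 20.0% → Dr. Cho
Dr. Cho has the higher rate in both groups.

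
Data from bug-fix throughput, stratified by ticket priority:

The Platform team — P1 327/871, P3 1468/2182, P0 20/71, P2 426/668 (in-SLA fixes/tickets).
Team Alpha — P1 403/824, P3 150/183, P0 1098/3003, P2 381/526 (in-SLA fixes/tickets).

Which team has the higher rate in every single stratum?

P1: the Platform team 327/871 = 37.5%, Team Alpha 403/824 = 48.9% → Team Alpha
P3: the Platform team 1468/2182 = 67.3%, Team Alpha 150/183 = 82.0% → Team Alpha
P0: the Platform team 20/71 = 28.2%, Team Alpha 1098/3003 = 36.6% → Team Alpha
P2: the Platform team 426/668 = 63.8%, Team Alpha 381/526 = 72.4% → Team Alpha
Team Alpha has the higher rate in all 4 groups.

Team Alpha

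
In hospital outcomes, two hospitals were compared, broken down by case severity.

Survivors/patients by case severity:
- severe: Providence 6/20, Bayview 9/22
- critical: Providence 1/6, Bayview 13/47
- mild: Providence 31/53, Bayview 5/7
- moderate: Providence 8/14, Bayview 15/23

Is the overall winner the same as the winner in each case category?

Severe: Providence 6/20 = 30.0%, Bayview 9/22 = 40.9% → Bayview
Critical: Providence 1/6 = 16.7%, Bayview 13/47 = 27.7% → Bayview
Mild: Providence 31/53 = 58.5%, Bayview 5/7 = 71.4% → Bayview
Moderate: Providence 8/14 = 57.1%, Bayview 15/23 = 65.2% → Bayview
Overall: Providence 46/93 = 49.5%, Bayview 42/99 = 42.4% → Providence
Bayview wins each case group but Providence wins overall — the comparison reverses. Bayview's patients skew toward critical, which has a lower base rate.

No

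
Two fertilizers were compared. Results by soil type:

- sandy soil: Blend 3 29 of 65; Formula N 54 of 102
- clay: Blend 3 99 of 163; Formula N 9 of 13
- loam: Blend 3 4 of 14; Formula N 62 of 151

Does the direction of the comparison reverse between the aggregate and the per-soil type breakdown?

Yes

Sandy soil: Blend 3 29/65 = 44.6%, Formula N 54/102 = 52.9% → Formula N
Clay: Blend 3 99/163 = 60.7%, Formula N 9/13 = 69.2% → Formula N
Loam: Blend 3 4/14 = 28.6%, Formula N 62/151 = 41.1% → Formula N
Overall: Blend 3 132/242 = 54.5%, Formula N 125/266 = 47.0% → Blend 3
Formula N wins each soil group but Blend 3 wins overall — the comparison reverses. Formula N's plots skew toward loam, which has a lower base rate.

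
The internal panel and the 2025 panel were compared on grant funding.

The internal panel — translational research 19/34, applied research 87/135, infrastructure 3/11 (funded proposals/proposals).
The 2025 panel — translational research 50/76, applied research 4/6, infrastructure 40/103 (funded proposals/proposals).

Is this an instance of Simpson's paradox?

Yes

Translational research: the internal panel 19/34 = 55.9%, the 2025 panel 50/76 = 65.8% → the 2025 panel
Applied research: the internal panel 87/135 = 64.4%, the 2025 panel 4/6 = 66.7% → the 2025 panel
Infrastructure: the internal panel 3/11 = 27.3%, the 2025 panel 40/103 = 38.8% → the 2025 panel
Overall: the internal panel 109/180 = 60.6%, the 2025 panel 94/185 = 50.8% → the internal panel
The 2025 panel wins each proposal group but the internal panel wins overall — the comparison reverses. The 2025 panel's proposals skew toward infrastructure, which has a lower base rate.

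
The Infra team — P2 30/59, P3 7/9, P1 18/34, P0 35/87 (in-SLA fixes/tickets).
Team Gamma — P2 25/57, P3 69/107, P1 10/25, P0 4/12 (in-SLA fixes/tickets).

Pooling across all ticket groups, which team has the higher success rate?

P2: the Infra team 30/59 = 50.8%, Team Gamma 25/57 = 43.9% → the Infra team
P3: the Infra team 7/9 = 77.8%, Team Gamma 69/107 = 64.5% → the Infra team
P1: the Infra team 18/34 = 52.9%, Team Gamma 10/25 = 40.0% → the Infra team
P0: the Infra team 35/87 = 40.2%, Team Gamma 4/12 = 33.3% → the Infra team
Overall: the Infra team 90/189 = 47.6%, Team Gamma 108/201 = 53.7% → Team Gamma
(The Infra team wins every ticket group but Team Gamma wins overall — the Infra team's tickets skew toward the low-rate P0 group.)

Team Gamma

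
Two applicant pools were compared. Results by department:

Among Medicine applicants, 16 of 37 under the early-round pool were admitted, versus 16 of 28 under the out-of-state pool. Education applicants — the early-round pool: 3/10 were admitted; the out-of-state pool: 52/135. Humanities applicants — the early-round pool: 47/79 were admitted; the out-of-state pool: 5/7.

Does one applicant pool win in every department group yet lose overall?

Yes

Medicine: the early-round pool 16/37 = 43.2%, the out-of-state pool 16/28 = 57.1% → the out-of-state pool
Education: the early-round pool 3/10 = 30.0%, the out-of-state pool 52/135 = 38.5% → the out-of-state pool
Humanities: the early-round pool 47/79 = 59.5%, the out-of-state pool 5/7 = 71.4% → the out-of-state pool
Overall: the early-round pool 66/126 = 52.4%, the out-of-state pool 73/170 = 42.9% → the early-round pool
The out-of-state pool wins each department group but the early-round pool wins overall — the comparison reverses. The out-of-state pool's applicants skew toward Education, which has a lower base rate.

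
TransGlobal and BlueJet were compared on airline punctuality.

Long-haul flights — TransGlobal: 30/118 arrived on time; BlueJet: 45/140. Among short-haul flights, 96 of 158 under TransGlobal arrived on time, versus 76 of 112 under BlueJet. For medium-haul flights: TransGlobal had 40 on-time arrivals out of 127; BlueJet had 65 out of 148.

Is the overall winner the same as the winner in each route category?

Long-haul: TransGlobal 30/118 = 25.4%, BlueJet 45/140 = 32.1% → BlueJet
Short-haul: TransGlobal 96/158 = 60.8%, BlueJet 76/112 = 67.9% → BlueJet
Medium-haul: TransGlobal 40/127 = 31.5%, BlueJet 65/148 = 43.9% → BlueJet
Overall: TransGlobal 166/403 = 41.2%, BlueJet 186/400 = 46.5% → BlueJet
BlueJet wins overall and in every route group — no reversal.

Yes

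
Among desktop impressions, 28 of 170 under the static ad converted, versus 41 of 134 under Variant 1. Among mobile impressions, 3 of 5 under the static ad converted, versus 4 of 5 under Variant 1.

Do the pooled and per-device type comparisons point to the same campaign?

Yes

Desktop: the static ad 28/170 = 16.5%, Variant 1 41/134 = 30.6% → Variant 1
Mobile: the static ad 3/5 = 60.0%, Variant 1 4/5 = 80.0% → Variant 1
Overall: the static ad 31/175 = 17.7%, Variant 1 45/139 = 32.4% → Variant 1
Variant 1 wins overall and in every device group — no reversal.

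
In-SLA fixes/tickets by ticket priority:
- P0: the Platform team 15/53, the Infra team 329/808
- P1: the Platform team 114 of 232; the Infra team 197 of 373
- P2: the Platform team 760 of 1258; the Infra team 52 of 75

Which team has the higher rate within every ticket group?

the Infra team

P0: the Platform team 15/53 = 28.3%, the Infra team 329/808 = 40.7% → the Infra team
P1: the Platform team 114/232 = 49.1%, the Infra team 197/373 = 52.8% → the Infra team
P2: the Platform team 760/1258 = 60.4%, the Infra team 52/75 = 69.3% → the Infra team
The Infra team has the higher rate in all 3 groups.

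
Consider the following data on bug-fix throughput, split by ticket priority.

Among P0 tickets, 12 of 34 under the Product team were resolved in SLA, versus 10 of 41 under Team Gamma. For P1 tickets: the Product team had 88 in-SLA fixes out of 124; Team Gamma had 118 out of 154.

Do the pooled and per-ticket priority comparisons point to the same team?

No

P0: the Product team 12/34 = 35.3%, Team Gamma 10/41 = 24.4% → the Product team
P1: the Product team 88/124 = 71.0%, Team Gamma 118/154 = 76.6% → Team Gamma
Overall: the Product team 100/158 = 63.3%, Team Gamma 128/195 = 65.6% → Team Gamma
Neither sweeps: the Product team wins 1 of 2 groups, Team Gamma wins 1. Team Gamma wins overall but not every group — no Simpson reversal.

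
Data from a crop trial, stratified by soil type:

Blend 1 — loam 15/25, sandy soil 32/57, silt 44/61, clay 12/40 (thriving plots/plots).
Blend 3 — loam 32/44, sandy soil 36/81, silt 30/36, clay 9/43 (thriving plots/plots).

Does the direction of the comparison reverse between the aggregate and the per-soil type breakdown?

No

Loam: Blend 1 15/25 = 60.0%, Blend 3 32/44 = 72.7% → Blend 3
Sandy soil: Blend 1 32/57 = 56.1%, Blend 3 36/81 = 44.4% → Blend 1
Silt: Blend 1 44/61 = 72.1%, Blend 3 30/36 = 83.3% → Blend 3
Clay: Blend 1 12/40 = 30.0%, Blend 3 9/43 = 20.9% → Blend 1
Overall: Blend 1 103/183 = 56.3%, Blend 3 107/204 = 52.5% → Blend 1
Neither sweeps: Blend 1 wins 2 of 4 groups, Blend 3 wins 2. Blend 1 wins overall but not every group — no Simpson reversal.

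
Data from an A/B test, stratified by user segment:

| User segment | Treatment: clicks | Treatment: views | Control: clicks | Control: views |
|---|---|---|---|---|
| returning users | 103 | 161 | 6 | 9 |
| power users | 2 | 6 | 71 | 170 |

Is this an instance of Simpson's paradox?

Returning users: Treatment 103/161 = 64.0%, Control 6/9 = 66.7% → Control
Power users: Treatment 2/6 = 33.3%, Control 71/170 = 41.8% → Control
Overall: Treatment 105/167 = 62.9%, Control 77/179 = 43.0% → Treatment
Control wins each user group but Treatment wins overall — the comparison reverses. Control's views skew toward power users, which has a lower base rate.

Yes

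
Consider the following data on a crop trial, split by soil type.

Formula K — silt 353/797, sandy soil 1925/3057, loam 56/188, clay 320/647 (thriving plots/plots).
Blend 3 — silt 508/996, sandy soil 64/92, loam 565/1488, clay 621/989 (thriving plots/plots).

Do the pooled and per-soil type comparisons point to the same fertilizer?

No

Silt: Formula K 353/797 = 44.3%, Blend 3 508/996 = 51.0% → Blend 3
Sandy soil: Formula K 1925/3057 = 63.0%, Blend 3 64/92 = 69.6% → Blend 3
Loam: Formula K 56/188 = 29.8%, Blend 3 565/1488 = 38.0% → Blend 3
Clay: Formula K 320/647 = 49.5%, Blend 3 621/989 = 62.8% → Blend 3
Overall: Formula K 2654/4689 = 56.6%, Blend 3 1758/3565 = 49.3% → Formula K
Blend 3 wins each soil group but Formula K wins overall — the comparison reverses. Blend 3's plots skew toward loam, which has a lower base rate.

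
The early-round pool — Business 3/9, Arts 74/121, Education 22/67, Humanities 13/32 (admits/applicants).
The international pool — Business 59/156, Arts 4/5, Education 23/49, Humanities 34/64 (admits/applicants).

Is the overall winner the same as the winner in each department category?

No

Business: the early-round pool 3/9 = 33.3%, the international pool 59/156 = 37.8% → the international pool
Arts: the early-round pool 74/121 = 61.2%, the international pool 4/5 = 80.0% → the international pool
Education: the early-round pool 22/67 = 32.8%, the international pool 23/49 = 46.9% → the international pool
Humanities: the early-round pool 13/32 = 40.6%, the international pool 34/64 = 53.1% → the international pool
Overall: the early-round pool 112/229 = 48.9%, the international pool 120/274 = 43.8% → the early-round pool
The international pool wins each department group but the early-round pool wins overall — the comparison reverses. The international pool's applicants skew toward Business, which has a lower base rate.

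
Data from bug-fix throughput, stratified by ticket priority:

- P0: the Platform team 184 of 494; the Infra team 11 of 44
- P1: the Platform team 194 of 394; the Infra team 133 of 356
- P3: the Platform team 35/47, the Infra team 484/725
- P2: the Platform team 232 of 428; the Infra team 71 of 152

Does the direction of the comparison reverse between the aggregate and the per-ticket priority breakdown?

Yes

P0: the Platform team 184/494 = 37.2%, the Infra team 11/44 = 25.0% → the Platform team
P1: the Platform team 194/394 = 49.2%, the Infra team 133/356 = 37.4% → the Platform team
P3: the Platform team 35/47 = 74.5%, the Infra team 484/725 = 66.8% → the Platform team
P2: the Platform team 232/428 = 54.2%, the Infra team 71/152 = 46.7% → the Platform team
Overall: the Platform team 645/1363 = 47.3%, the Infra team 699/1277 = 54.7% → the Infra team
The Platform team wins each ticket group but the Infra team wins overall — the comparison reverses. The Platform team's tickets skew toward P0, which has a lower base rate.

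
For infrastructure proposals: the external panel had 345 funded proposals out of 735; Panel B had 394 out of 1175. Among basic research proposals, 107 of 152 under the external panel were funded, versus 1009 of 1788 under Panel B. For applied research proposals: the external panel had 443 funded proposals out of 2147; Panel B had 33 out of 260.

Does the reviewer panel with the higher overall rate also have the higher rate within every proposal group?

No

Infrastructure: the external panel 345/735 = 46.9%, Panel B 394/1175 = 33.5% → the external panel
Basic research: the external panel 107/152 = 70.4%, Panel B 1009/1788 = 56.4% → the external panel
Applied research: the external panel 443/2147 = 20.6%, Panel B 33/260 = 12.7% → the external panel
Overall: the external panel 895/3034 = 29.5%, Panel B 1436/3223 = 44.6% → Panel B
The external panel wins each proposal group but Panel B wins overall — the comparison reverses. The external panel's proposals skew toward applied research, which has a lower base rate.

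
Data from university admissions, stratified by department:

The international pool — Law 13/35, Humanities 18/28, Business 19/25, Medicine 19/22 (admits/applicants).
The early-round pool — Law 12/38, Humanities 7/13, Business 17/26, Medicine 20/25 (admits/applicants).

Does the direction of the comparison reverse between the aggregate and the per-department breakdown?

Law: the international pool 13/35 = 37.1%, the early-round pool 12/38 = 31.6% → the international pool
Humanities: the international pool 18/28 = 64.3%, the early-round pool 7/13 = 53.8% → the international pool
Business: the international pool 19/25 = 76.0%, the early-round pool 17/26 = 65.4% → the international pool
Medicine: the international pool 19/22 = 86.4%, the early-round pool 20/25 = 80.0% → the international pool
Overall: the international pool 69/110 = 62.7%, the early-round pool 56/102 = 54.9% → the international pool
The international pool wins overall and in every department group — no reversal.

No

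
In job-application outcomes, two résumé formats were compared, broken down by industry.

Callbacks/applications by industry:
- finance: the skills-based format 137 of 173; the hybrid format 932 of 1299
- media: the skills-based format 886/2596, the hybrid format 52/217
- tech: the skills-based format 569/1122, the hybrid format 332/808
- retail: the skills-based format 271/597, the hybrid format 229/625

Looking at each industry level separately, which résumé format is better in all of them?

the skills-based format

Finance: the skills-based format 137/173 = 79.2%, the hybrid format 932/1299 = 71.7% → the skills-based format
Media: the skills-based format 886/2596 = 34.1%, the hybrid format 52/217 = 24.0% → the skills-based format
Tech: the skills-based format 569/1122 = 50.7%, the hybrid format 332/808 = 41.1% → the skills-based format
Retail: the skills-based format 271/597 = 45.4%, the hybrid format 229/625 = 36.6% → the skills-based format
The skills-based format has the higher rate in all 4 groups.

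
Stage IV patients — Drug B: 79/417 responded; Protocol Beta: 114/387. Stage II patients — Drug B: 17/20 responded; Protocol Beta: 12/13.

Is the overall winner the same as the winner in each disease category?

Stage IV: Drug B 79/417 = 18.9%, Protocol Beta 114/387 = 29.5% → Protocol Beta
Stage II: Drug B 17/20 = 85.0%, Protocol Beta 12/13 = 92.3% → Protocol Beta
Overall: Drug B 96/437 = 22.0%, Protocol Beta 126/400 = 31.5% → Protocol Beta
Protocol Beta wins overall and in every disease group — no reversal.

Yes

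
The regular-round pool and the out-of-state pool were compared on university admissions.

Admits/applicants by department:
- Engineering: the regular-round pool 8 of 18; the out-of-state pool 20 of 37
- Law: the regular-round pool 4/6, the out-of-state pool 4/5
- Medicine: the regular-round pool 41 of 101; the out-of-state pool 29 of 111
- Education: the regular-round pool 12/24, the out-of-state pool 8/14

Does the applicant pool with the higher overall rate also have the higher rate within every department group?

No

Engineering: the regular-round pool 8/18 = 44.4%, the out-of-state pool 20/37 = 54.1% → the out-of-state pool
Law: the regular-round pool 4/6 = 66.7%, the out-of-state pool 4/5 = 80.0% → the out-of-state pool
Medicine: the regular-round pool 41/101 = 40.6%, the out-of-state pool 29/111 = 26.1% → the regular-round pool
Education: the regular-round pool 12/24 = 50.0%, the out-of-state pool 8/14 = 57.1% → the out-of-state pool
Overall: the regular-round pool 65/149 = 43.6%, the out-of-state pool 61/167 = 36.5% → the regular-round pool
Neither sweeps: the regular-round pool wins 1 of 4 groups, the out-of-state pool wins 3. The regular-round pool wins overall but not every group — no Simpson reversal.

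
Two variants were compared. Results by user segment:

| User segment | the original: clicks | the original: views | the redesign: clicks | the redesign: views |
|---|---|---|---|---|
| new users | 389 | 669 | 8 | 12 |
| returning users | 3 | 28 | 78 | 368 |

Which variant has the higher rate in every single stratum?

the redesign

New users: the original 389/669 = 58.1%, the redesign 8/12 = 66.7% → the redesign
Returning users: the original 3/28 = 10.7%, the redesign 78/368 = 21.2% → the redesign
The redesign has the higher rate in both groups.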